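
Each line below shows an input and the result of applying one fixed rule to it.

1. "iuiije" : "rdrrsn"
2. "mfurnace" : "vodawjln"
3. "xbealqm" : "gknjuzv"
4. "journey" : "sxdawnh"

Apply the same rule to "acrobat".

jlaxkjc

What's happening: shift every letter 9 places forward in the alphabet (wrapping around).
On "acrobat" that produces "jlaxkjc".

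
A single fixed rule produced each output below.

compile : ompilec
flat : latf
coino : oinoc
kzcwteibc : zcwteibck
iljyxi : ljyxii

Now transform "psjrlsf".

sjrlsfp

In each case the input is transformed by: move the first character to the end.
For "psjrlsf" the result is "sjrlsfp".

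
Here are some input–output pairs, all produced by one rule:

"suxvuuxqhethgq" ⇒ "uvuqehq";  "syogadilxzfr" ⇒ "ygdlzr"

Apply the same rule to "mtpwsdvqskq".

twdqk

Each output is the input with this applied: keep every other character starting from the second (positions 2nd, 4th, 6th, ...).
"mtpwsdvqskq" → "twdqk".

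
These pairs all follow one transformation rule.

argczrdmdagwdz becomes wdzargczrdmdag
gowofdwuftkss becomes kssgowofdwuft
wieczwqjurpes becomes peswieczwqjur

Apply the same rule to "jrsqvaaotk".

Looking at the pairs, the operation is to move the last 3 characters to the front (rotate right by 3).
On "jrsqvaaotk" that produces "otkjrsqvaa".

otkjrsqvaa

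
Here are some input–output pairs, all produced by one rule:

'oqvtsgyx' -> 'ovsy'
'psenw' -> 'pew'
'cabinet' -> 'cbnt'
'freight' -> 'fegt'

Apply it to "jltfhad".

In each case the input is transformed by: keep every other character starting from the first (positions 1st, 3rd, 5th, ...).
"jltfhad" → "jthd".

jthd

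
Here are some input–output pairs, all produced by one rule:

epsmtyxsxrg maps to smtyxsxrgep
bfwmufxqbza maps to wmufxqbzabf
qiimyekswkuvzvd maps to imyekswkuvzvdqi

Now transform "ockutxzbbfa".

kutxzbbfaoc

In each case the input is transformed by: move the first 2 characters to the end (rotate left by 2).
So "ockutxzbbfa" becomes "kutxzbbfaoc".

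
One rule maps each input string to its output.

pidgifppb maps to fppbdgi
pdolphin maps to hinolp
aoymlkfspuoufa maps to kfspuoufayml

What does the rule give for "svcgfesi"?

Looking at the pairs, the operation is to delete the first 2 characters, then move the first 3 characters to the end (rotate left by 3).
"svcgfesi" → "cgfesi" → "esicgf".

esicgf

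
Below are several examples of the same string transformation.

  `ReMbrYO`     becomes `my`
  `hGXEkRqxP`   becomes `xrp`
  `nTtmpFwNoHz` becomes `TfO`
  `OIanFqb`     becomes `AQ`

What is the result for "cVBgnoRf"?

bO

The transformation: flip the case of every letter, then keep one character in every 3, starting at position 3 (positions 3rd, 6th, 9th, ...).
Starting from "cVBgnoRf": after the first operation, "CvbGNOrF"; after the second, "bO".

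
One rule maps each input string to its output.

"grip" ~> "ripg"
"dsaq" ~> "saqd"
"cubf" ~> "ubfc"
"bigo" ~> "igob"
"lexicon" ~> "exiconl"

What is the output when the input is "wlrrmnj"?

lrrmnjw

Looking at the pairs, the operation is to move the first character to the end.
"wlrrmnj" → "lrrmnjw".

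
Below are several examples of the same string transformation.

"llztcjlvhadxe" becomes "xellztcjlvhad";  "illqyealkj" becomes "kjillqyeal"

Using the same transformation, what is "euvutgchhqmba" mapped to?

Looking at the pairs, the operation is to move the last 2 characters to the front (rotate right by 2).
So "euvutgchhqmba" becomes "baeuvutgchhqm".

baeuvutgchhqm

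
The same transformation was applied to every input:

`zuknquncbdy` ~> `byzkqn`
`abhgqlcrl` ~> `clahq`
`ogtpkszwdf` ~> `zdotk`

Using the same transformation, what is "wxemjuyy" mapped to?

Looking at the pairs, the operation is to keep every other character starting from the first (positions 1st, 3rd, 5th, ...), then move the last 2 characters to the front (rotate right by 2).
For "wxemjuyy", step one produces "wejy"; step two turns that into "jywe".

jywe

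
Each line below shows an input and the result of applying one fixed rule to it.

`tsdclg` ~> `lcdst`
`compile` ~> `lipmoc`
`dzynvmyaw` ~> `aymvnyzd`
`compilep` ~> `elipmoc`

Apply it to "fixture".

rutxif

The rule is to delete the last character, then reverse the string.
Applying that to "fixture" gives "rutxif".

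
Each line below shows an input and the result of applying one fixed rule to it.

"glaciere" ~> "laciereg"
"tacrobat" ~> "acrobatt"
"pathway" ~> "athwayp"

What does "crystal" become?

rystalc

Rule — move the first character to the end.
So "crystal" becomes "rystalc".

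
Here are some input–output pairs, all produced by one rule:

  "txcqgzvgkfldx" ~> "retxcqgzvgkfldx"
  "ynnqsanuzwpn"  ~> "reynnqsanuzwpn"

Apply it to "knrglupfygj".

reknrglupfygj

Looking at the pairs, the operation is to prepend "re".
For "knrglupfygj" the result is "reknrglupfygj".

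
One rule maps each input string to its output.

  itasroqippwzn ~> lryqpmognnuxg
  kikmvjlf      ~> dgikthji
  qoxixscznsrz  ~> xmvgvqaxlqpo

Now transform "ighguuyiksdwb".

What's happening: shift every letter 2 places backward in the alphabet (wrapping around), then swap the first and last characters.
Applying both steps to "ighguuyiksdwb": "gefesswgiqbuz", then "zefesswgiqbug".

zefesswgiqbug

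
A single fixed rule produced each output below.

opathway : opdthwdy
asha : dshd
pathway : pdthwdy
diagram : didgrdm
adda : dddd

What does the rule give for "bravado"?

brdvddo

Rule — replace every "a" with "d".
Applying that to "bravado" gives "brdvddo".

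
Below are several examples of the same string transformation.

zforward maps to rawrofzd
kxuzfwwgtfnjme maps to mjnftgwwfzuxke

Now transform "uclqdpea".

The transformation: reverse the string, then move the first character to the end.
"uclqdpea" → "aepdqlcu" → "epdqlcua".
(Check on "kxuzfwwgtfnjme": → "emjnftgwwfzuxk" → "mjnftgwwfzuxke" ✓)

epdqlcua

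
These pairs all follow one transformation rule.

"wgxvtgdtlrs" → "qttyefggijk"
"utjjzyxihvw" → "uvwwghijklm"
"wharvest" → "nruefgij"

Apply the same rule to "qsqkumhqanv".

nuxzadddfhi

The pattern: sort the characters into alphabetical order, then shift every letter 13 places forward in the alphabet (wrapping around) — i.e. ROT13.
"qsqkumhqanv" → "ahkmnqqqsuv" → "nuxzadddfhi".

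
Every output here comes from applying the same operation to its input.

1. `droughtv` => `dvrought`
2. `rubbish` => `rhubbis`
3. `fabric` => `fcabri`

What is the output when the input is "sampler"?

srample

The pattern: swap the first and last characters, then move the last character to the front.
For "sampler", step one produces "ramples"; step two turns that into "srample".
(Check on "rubbish": → "hubbisr" → "rhubbis" ✓)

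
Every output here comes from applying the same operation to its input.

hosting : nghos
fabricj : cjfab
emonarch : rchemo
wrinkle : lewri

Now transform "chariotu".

In each case the input is transformed by: move the first 3 characters to the end (rotate left by 3), then delete the first 2 characters.
For "chariotu", step one produces "riotucha"; step two turns that into "otucha".

otucha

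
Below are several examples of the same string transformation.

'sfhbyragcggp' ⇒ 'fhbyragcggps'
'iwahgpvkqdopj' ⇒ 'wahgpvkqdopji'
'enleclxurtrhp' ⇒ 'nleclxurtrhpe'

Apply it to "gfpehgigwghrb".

Looking at the pairs, the operation is to move the first character to the end.
"gfpehgigwghrb" → "fpehgigwghrbg".

fpehgigwghrbg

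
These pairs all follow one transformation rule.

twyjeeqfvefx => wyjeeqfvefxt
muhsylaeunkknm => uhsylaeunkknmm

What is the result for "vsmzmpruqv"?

What's happening: move the first character to the end.
For "vsmzmpruqv" the result is "smzmpruqvv".

smzmpruqvv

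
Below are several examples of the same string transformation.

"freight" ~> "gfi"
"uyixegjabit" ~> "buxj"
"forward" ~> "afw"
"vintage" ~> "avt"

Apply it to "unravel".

The rule is to move the last 3 characters to the front (rotate right by 3), then keep one character in every 3, starting at position 1 (positions 1st, 4th, 7th, ...).
"unravel" → "velunra" → "vua".

vua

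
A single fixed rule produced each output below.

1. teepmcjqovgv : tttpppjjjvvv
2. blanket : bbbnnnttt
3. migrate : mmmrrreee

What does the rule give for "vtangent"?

vvvnnnnnn

The pattern: keep one character in every 3, starting at position 1 (positions 1st, 4th, 7th, ...), then repeat every character 3 times.
"vtangent" → "vnn" → "vvvnnnnnn".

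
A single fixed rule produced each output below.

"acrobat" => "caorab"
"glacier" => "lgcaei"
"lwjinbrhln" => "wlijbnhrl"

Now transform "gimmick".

The rule is to delete the last character, then swap each adjacent pair of characters (1↔2, 3↔4, ...).
Working it through for "gimmick": intermediate "gimmic", final "igmmci".
(Check on "acrobat": → "acroba" → "caorab" ✓)

igmmci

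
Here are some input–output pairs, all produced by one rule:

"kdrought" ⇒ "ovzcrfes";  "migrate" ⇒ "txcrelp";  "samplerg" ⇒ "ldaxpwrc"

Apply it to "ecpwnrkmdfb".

nphacyxvqom

The transformation: shift every letter 11 places forward in the alphabet (wrapping around), then swap each adjacent pair of characters (1↔2, 3↔4, ...).
On "ecpwnrkmdfb": the first step gives "pnahycvxoqm", and the second then gives "nphacyxvqom".
(Check on "samplerg": → "dlxawpcr" → "ldaxpwrc" ✓)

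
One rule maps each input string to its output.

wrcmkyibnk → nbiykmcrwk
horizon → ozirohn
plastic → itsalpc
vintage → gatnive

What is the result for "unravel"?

Looking at the pairs, the operation is to move the last character to the front, then reverse the string.
On "unravel": the first step gives "lunrave", and the second then gives "evarnul".

evarnul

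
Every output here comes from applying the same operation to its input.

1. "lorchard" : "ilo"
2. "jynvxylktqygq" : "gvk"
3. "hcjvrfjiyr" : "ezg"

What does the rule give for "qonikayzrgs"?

Each output is the input with this applied: shift every letter 3 places backward in the alphabet (wrapping around), then keep only the first 3 characters.
Working it through for "qonikayzrgs": intermediate "nlkfhxvwodp", final "nlk".

nlk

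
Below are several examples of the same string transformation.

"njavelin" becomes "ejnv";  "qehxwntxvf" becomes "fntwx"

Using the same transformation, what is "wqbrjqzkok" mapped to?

jkqrz

The rule is to sort the characters into alphabetical order, then keep every other character starting from the second (positions 2nd, 4th, 6th, ...).
"wqbrjqzkok" → "bjkkoqqrwz" → "jkqrz".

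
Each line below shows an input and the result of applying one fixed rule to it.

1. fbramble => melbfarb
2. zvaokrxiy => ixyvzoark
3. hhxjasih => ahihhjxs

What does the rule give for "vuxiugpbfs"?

Each output is the input with this applied: swap each adjacent pair of characters (1↔2, 3↔4, ...), then move the last 3 characters to the front (rotate right by 3).
"vuxiugpbfs" → "uvixgubpsf" → "psfuvixgub".

psfuvixgub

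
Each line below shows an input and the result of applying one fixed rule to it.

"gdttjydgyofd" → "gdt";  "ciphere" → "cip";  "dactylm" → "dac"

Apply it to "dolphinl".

dol

Looking at the pairs, the operation is to keep only the first 3 characters.
Applying that to "dolphinl" gives "dol".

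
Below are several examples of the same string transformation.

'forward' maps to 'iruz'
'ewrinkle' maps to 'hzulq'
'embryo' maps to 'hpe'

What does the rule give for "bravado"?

eudy

Looking at the pairs, the operation is to shift every letter 3 places forward in the alphabet (wrapping around), then delete the last 3 characters.
Applying both steps to "bravado": "eudydgr", then "eudy".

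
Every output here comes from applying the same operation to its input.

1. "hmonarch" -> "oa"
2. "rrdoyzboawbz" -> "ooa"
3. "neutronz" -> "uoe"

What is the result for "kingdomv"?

The transformation: move the first 2 characters to the end (rotate left by 2), then keep only the vowels.
Working it through for "kingdomv": intermediate "ngdomvki", final "oi".

oi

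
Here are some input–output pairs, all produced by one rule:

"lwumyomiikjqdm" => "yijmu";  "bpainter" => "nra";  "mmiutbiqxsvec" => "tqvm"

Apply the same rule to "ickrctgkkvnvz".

Looking at the pairs, the operation is to move the first 3 characters to the end (rotate left by 3), then keep one character in every 3, starting at position 2 (positions 2nd, 5th, 8th, ...).
"ickrctgkkvnvz" → "rctgkkvnvzick" → "ckni".
(Check on "bpainter": → "interbpa" → "nra" ✓)

ckni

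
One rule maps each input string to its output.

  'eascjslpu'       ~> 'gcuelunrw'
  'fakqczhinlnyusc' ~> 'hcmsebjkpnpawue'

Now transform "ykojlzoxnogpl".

amqlnbqzpqirn

Looking at the pairs, the operation is to shift every letter 2 places forward in the alphabet (wrapping around).
On "ykojlzoxnogpl" that produces "amqlnbqzpqirn".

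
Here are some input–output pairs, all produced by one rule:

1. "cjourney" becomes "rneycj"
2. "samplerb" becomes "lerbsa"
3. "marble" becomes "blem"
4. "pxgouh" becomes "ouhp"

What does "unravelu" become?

veluun

The transformation: swap the front and back halves of the string, then delete the last 2 characters.
For "unravelu", step one produces "veluunra"; step two turns that into "veluun".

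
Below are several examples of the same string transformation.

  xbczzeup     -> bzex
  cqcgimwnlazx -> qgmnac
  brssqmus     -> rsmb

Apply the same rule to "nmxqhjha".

Rule — swap the first and last characters, then keep every other character starting from the second (positions 2nd, 4th, 6th, ...).
Working it through for "nmxqhjha": intermediate "amxqhjhn", final "mqjn".

mqjn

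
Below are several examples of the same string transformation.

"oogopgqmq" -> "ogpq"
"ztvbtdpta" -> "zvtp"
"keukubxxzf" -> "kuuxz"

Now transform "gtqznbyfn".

gqny

Rule — move the last character to the front, then keep every other character starting from the second (positions 2nd, 4th, 6th, ...).
On "gtqznbyfn" that produces "gqny".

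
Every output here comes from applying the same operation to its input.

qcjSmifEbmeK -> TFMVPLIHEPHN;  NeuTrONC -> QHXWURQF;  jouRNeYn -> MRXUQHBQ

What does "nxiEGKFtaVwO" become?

QALHJNIWDYZR

The rule is to shift every letter 3 places forward in the alphabet (wrapping around), then convert every letter to uppercase.
Applying both steps to "nxiEGKFtaVwO": "qalHJNIwdYzR", then "QALHJNIWDYZR".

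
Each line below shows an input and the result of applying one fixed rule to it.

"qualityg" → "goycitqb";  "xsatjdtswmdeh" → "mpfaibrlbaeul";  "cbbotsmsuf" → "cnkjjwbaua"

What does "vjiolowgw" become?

The pattern: move the last 2 characters to the front (rotate right by 2), then shift every letter 8 places forward in the alphabet (wrapping around).
On "vjiolowgw": the first step gives "gwvjiolow", and the second then gives "oedrqwtwe".

oedrqwtwe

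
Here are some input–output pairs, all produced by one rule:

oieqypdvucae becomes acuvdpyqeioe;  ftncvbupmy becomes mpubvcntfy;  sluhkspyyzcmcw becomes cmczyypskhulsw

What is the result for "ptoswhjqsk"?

In each case the input is transformed by: move the last character to the front, then reverse the string.
Working it through for "ptoswhjqsk": intermediate "kptoswhjqs", final "sqjhwsotpk".

sqjhwsotpk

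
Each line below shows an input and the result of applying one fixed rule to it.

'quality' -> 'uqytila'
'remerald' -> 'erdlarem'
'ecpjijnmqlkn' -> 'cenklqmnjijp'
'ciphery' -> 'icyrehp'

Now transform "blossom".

lbmosso

In each case the input is transformed by: move the first 2 characters to the end (rotate left by 2), then reverse the string.
Starting from "blossom": after the first operation, "ossombl"; after the second, "lbmosso".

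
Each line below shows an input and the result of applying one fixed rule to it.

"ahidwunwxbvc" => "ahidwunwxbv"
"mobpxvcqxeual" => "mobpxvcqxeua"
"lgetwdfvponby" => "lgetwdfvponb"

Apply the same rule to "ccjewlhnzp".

In each case the input is transformed by: delete the last character.
Doing the same to "ccjewlhnzp": "ccjewlhnz".

ccjewlhnz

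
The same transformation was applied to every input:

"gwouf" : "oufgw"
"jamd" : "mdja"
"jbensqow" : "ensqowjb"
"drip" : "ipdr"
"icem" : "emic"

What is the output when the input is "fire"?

refi

Looking at the pairs, the operation is to move the first 2 characters to the end (rotate left by 2).
On "fire" that produces "refi".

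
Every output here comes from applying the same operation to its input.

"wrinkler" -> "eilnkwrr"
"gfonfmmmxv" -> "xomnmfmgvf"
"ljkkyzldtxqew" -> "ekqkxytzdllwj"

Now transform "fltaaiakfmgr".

gtmafakiafrl

Rule — take characters alternately from the front and the back (1st, last, 2nd, 2nd-last, ...), then move the first 3 characters to the end (rotate left by 3).
For "fltaaiakfmgr", step one produces "frlgtmafakia"; step two turns that into "gtmafakiafrl".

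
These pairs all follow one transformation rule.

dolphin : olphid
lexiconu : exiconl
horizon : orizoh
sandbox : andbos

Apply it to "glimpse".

limpsg

What's happening: delete the last character, then move the first character to the end.
Applying that to "glimpse" gives "limpsg".
(Check on "horizon": → "horizo" → "orizoh" ✓)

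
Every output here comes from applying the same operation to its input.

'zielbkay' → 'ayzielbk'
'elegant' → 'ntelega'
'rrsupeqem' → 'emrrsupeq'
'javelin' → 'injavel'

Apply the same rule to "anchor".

oranch

Rule — move the last 2 characters to the front (rotate right by 2).
So "anchor" becomes "oranch".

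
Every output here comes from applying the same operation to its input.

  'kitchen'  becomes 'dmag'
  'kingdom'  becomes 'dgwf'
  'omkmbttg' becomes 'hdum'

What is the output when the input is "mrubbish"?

The transformation: keep every other character starting from the first (positions 1st, 3rd, 5th, ...), then shift every letter 7 places backward in the alphabet (wrapping around).
On "mrubbish": the first step gives "mubs", and the second then gives "fnul".

fnul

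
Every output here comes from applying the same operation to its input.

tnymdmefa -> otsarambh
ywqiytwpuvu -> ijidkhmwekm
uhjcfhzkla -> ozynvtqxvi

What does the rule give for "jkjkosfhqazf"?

tnoevtgcyxyx

What's happening: reverse the string, then shift every letter 12 places backward in the alphabet (wrapping around).
Applying both steps to "jkjkosfhqazf": "fzaqhfsokjkj", then "tnoevtgcyxyx".
(Check on "tnymdmefa": → "afemdmynt" → "otsarambh" ✓)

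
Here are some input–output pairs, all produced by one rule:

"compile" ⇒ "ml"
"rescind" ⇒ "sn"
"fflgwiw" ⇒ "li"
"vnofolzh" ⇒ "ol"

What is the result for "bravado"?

The rule is to keep one character in every 3, starting at position 3 (positions 3rd, 6th, 9th, ...).
Applying that to "bravado" gives "ad".

ad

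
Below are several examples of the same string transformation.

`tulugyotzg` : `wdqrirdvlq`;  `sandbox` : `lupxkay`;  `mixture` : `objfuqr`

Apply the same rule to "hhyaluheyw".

Looking at the pairs, the operation is to shift every letter 3 places backward in the alphabet (wrapping around), then move the last 2 characters to the front (rotate right by 2).
For "hhyaluheyw", step one produces "eevxirebvt"; step two turns that into "vteevxireb".

vteevxireb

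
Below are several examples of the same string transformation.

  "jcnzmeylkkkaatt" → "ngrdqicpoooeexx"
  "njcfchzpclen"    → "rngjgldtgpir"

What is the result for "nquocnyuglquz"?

ruysgrcykpuyd

What's happening: shift every letter 4 places forward in the alphabet (wrapping around).
On "nquocnyuglquz" that produces "ruysgrcykpuyd".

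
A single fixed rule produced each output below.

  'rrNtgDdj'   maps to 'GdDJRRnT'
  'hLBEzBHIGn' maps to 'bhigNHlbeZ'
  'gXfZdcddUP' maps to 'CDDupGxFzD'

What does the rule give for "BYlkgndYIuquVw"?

yiUQUvWbyLKGND

Looking at the pairs, the operation is to swap the front and back halves of the string, then flip the case of every letter.
Starting from "BYlkgndYIuquVw": after the first operation, "YIuquVwBYlkgnd"; after the second, "yiUQUvWbyLKGND".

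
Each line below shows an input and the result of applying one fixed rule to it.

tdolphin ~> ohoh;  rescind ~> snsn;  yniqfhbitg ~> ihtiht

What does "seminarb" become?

Each output is the input with this applied: keep one character in every 3, starting at position 3 (positions 3rd, 6th, 9th, ...), then write the whole string twice.
On "seminarb": the first step gives "ma", and the second then gives "mama".
(Check on "rescind": → "sn" → "snsn" ✓)

mama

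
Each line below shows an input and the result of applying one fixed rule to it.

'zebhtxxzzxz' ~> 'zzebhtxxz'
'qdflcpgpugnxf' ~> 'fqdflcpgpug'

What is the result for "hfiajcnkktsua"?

Rule — move the last character to the front, then delete the last 2 characters.
Working it through for "hfiajcnkktsua": intermediate "ahfiajcnkktsu", final "ahfiajcnkkt".

ahfiajcnkkt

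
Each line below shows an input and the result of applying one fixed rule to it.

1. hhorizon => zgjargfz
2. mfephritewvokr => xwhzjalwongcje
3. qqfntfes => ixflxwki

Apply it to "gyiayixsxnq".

The transformation: shift every letter 8 places backward in the alphabet (wrapping around), then move the first character to the end.
Starting from "gyiayixsxnq": after the first operation, "yqasqapkpfi"; after the second, "qasqapkpfiy".
(Check on "qqfntfes": → "iixflxwk" → "ixflxwki" ✓)

qasqapkpfiy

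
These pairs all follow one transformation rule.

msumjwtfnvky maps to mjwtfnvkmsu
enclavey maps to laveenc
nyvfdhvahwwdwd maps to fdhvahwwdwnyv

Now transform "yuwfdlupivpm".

fdlupivpyuw

The pattern: delete the last character, then move the first 3 characters to the end (rotate left by 3).
So "yuwfdlupivpm" becomes "fdlupivpyuw".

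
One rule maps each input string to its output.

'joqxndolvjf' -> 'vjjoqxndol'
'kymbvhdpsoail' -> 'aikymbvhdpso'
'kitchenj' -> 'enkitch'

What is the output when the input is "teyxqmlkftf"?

The pattern: delete the last character, then move the last 2 characters to the front (rotate right by 2).
Working it through for "teyxqmlkftf": intermediate "teyxqmlkft", final "ftteyxqmlk".

ftteyxqmlk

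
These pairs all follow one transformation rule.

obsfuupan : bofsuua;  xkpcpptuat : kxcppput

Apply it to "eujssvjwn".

uesjvsw

Each output is the input with this applied: swap each adjacent pair of characters (1↔2, 3↔4, ...), then delete the last 2 characters.
Applying both steps to "eujssvjwn": "uesjvswjn", then "uesjvsw".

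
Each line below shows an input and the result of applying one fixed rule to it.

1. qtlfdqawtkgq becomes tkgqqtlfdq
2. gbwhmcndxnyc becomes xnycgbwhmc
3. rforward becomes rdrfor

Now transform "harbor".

rhar

Rule — swap the front and back halves of the string, then delete the first 2 characters.
For "harbor", step one produces "borhar"; step two turns that into "rhar".
(Check on "rforward": → "wardrfor" → "rdrfor" ✓)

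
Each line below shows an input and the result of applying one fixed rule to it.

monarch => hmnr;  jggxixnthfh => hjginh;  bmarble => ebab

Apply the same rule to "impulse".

eipl

Rule — keep every other character starting from the first (positions 1st, 3rd, 5th, ...), then move the last character to the front.
Starting from "impulse": after the first operation, "iple"; after the second, "eipl".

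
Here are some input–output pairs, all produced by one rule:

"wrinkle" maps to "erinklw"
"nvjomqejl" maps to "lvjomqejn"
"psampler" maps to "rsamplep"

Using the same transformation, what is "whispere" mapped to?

Rule — swap the first and last characters.
For "whispere" the result is "ehisperw".

ehisperw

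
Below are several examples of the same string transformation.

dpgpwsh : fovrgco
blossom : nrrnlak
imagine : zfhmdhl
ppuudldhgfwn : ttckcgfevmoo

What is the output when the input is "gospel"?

rodkfn

Looking at the pairs, the operation is to move the first 2 characters to the end (rotate left by 2), then shift every letter 1 place backward in the alphabet (wrapping around).
For "gospel", step one produces "spelgo"; step two turns that into "rodkfn".
(Check on "imagine": → "agineim" → "zfhmdhl" ✓)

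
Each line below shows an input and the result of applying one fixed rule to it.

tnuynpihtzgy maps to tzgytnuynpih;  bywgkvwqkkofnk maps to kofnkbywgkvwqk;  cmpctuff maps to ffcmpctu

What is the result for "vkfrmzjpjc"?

What's happening: move the first 2 characters to the end (rotate left by 2), then swap the front and back halves of the string.
"vkfrmzjpjc" → "frmzjpjcvk" → "pjcvkfrmzj".

pjcvkfrmzj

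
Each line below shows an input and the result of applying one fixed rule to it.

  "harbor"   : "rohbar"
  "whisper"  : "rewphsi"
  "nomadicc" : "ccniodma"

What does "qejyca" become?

acqyej

Looking at the pairs, the operation is to move the last character to the front, then take characters alternately from the front and the back (1st, last, 2nd, 2nd-last, ...).
"qejyca" → "aqejyc" → "acqyej".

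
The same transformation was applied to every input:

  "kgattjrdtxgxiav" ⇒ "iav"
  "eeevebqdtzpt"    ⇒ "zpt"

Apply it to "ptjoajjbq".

jbq

What's happening: keep only the last 3 characters.
Applying that to "ptjoajjbq" gives "jbq".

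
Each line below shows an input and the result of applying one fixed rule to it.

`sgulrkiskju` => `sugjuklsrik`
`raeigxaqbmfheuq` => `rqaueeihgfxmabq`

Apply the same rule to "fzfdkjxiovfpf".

The rule is to take characters alternately from the front and the back (1st, last, 2nd, 2nd-last, ...).
So "fzfdkjxiovfpf" becomes "ffzpffdvkojix".

ffzpffdvkojix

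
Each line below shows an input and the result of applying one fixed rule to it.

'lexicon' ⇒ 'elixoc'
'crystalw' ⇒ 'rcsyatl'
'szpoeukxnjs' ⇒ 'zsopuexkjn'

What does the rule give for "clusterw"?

lcsuetr

Looking at the pairs, the operation is to delete the last character, then swap each adjacent pair of characters (1↔2, 3↔4, ...).
Working it through for "clusterw": intermediate "cluster", final "lcsuetr".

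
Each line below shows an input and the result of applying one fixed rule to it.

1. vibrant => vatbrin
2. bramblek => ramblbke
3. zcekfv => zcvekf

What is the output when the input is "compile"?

In each case the input is transformed by: sort the characters into reverse alphabetical order, then take characters alternately from the front and the back (1st, last, 2nd, 2nd-last, ...).
"compile" → "pomliec" → "pcoemil".

pcoemil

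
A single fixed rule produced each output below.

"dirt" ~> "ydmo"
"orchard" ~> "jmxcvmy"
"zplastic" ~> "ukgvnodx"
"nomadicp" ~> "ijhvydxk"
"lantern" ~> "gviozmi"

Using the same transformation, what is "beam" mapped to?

Each output is the input with this applied: shift every letter 5 places backward in the alphabet (wrapping around).
Applying that to "beam" gives "wzvh".

wzvh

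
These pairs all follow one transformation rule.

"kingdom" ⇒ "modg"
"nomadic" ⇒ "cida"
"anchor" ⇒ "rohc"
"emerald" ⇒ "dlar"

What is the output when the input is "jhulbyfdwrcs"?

Looking at the pairs, the operation is to reverse the string, then keep only the first 4 characters.
Working it through for "jhulbyfdwrcs": intermediate "scrwdfybluhj", final "scrw".
(Check on "anchor": → "rohcna" → "rohc" ✓)

scrw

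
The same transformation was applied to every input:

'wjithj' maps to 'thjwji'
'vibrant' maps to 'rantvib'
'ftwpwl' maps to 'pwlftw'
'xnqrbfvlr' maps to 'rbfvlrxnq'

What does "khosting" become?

Rule — move the first 3 characters to the end (rotate left by 3).
On "khosting" that produces "stingkho".

stingkho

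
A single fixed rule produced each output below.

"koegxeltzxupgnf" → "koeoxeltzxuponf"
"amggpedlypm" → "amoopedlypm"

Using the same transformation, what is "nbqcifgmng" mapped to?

nbqcifomno

Looking at the pairs, the operation is to replace every "g" with "o".
Applying that to "nbqcifgmng" gives "nbqcifomno".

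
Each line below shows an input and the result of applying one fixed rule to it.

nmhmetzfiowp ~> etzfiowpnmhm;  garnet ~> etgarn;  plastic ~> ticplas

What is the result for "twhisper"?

spertwhi

The pattern: move the first 3 characters to the end (rotate left by 3), then move the first character to the end.
Applying both steps to "twhisper": "ispertwh", then "spertwhi".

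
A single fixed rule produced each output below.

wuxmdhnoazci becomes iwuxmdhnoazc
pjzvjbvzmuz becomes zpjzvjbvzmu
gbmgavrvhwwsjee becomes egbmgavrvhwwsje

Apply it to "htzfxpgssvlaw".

whtzfxpgssvla

The rule is to move the last character to the front.
For "htzfxpgssvlaw" the result is "whtzfxpgssvla".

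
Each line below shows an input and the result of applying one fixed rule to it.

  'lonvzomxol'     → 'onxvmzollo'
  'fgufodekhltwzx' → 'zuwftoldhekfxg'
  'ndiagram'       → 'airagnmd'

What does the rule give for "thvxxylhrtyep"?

evyxtxryhltph

The pattern: take characters alternately from the front and the back (1st, last, 2nd, 2nd-last, ...), then move the first 3 characters to the end (rotate left by 3).
For "thvxxylhrtyep", step one produces "tphevyxtxryhl"; step two turns that into "evyxtxryhltph".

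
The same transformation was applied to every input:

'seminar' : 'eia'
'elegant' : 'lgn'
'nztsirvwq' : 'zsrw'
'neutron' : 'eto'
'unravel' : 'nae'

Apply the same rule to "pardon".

adn

Each output is the input with this applied: keep every other character starting from the second (positions 2nd, 4th, 6th, ...).
So "pardon" becomes "adn".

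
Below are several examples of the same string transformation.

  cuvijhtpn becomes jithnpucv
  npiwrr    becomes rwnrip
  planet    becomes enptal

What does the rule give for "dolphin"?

The transformation: move the first 3 characters to the end (rotate left by 3), then swap each adjacent pair of characters (1↔2, 3↔4, ...).
Working it through for "dolphin": intermediate "phindol", final "hpniodl".

hpniodl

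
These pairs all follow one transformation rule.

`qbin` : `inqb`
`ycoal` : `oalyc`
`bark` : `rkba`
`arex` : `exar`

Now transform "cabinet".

binetca

The rule is to move the first 2 characters to the end (rotate left by 2).
So "cabinet" becomes "binetca".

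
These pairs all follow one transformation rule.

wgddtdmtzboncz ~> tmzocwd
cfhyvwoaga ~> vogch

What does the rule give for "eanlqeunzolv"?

quzlen

Rule — move the first 3 characters to the end (rotate left by 3), then keep every other character starting from the second (positions 2nd, 4th, 6th, ...).
"eanlqeunzolv" → "lqeunzolvean" → "quzlen".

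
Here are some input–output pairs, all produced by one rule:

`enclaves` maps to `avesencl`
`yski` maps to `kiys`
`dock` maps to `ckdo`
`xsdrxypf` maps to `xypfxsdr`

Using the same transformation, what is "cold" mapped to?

The rule is to swap the front and back halves of the string.
For "cold" the result is "ldco".

ldco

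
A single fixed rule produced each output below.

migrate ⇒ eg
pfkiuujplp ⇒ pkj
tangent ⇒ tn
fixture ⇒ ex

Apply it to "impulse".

ep

Each output is the input with this applied: take characters alternately from the front and the back (1st, last, 2nd, 2nd-last, ...), then keep one character in every 3, starting at position 2 (positions 2nd, 5th, 8th, ...).
For "impulse", step one produces "iemsplu"; step two turns that into "ep".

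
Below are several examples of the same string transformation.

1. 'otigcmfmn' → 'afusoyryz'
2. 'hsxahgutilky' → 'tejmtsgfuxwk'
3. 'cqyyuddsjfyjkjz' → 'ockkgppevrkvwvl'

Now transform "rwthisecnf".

The rule is to shift every letter 12 places forward in the alphabet (wrapping around).
On "rwthisecnf" that produces "diftueqozr".

diftueqozr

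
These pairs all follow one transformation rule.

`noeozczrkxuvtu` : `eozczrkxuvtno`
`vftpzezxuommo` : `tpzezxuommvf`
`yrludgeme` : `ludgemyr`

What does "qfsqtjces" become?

The rule is to delete the last character, then move the first 2 characters to the end (rotate left by 2).
Working it through for "qfsqtjces": intermediate "qfsqtjce", final "sqtjceqf".

sqtjceqf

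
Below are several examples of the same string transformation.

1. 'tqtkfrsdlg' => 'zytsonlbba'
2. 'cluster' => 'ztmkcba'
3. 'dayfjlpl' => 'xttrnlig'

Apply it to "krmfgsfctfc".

zusonnnkkba

What's happening: shift every letter 8 places forward in the alphabet (wrapping around), then sort the characters into reverse alphabetical order.
Applying that to "krmfgsfctfc" gives "zusonnnkkba".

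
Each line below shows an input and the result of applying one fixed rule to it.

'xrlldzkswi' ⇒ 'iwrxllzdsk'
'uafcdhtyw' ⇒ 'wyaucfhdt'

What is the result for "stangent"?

tntsnaeg

What's happening: move the last 2 characters to the front (rotate right by 2), then swap each adjacent pair of characters (1↔2, 3↔4, ...).
"stangent" → "ntstange" → "tntsnaeg".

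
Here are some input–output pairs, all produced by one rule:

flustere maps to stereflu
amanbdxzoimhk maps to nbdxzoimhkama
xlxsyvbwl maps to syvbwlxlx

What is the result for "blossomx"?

ssomxblo

The rule is to move the first 3 characters to the end (rotate left by 3).
Doing the same to "blossomx": "ssomxblo".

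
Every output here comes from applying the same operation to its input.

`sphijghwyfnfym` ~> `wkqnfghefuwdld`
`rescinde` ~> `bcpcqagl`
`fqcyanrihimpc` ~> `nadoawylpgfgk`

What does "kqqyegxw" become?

What's happening: move the last 2 characters to the front (rotate right by 2), then shift every letter 2 places backward in the alphabet (wrapping around).
"kqqyegxw" → "xwkqqyeg" → "vuioowce".

vuioowce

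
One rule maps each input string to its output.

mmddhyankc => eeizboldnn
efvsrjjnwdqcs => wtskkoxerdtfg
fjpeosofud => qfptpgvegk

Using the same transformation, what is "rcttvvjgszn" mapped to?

uuwwkhtaosd

The pattern: shift every letter 1 place forward in the alphabet (wrapping around), then move the first 2 characters to the end (rotate left by 2).
Working it through for "rcttvvjgszn": intermediate "sduuwwkhtao", final "uuwwkhtaosd".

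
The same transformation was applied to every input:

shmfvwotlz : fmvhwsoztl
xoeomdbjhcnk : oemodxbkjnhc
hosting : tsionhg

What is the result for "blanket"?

naklebt

Each output is the input with this applied: move the first 3 characters to the end (rotate left by 3), then take characters alternately from the front and the back (1st, last, 2nd, 2nd-last, ...).
On "blanket": the first step gives "nketbla", and the second then gives "naklebt".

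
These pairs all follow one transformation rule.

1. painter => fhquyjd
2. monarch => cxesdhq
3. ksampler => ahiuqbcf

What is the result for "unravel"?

kbduhlq

The rule is to take characters alternately from the front and the back (1st, last, 2nd, 2nd-last, ...), then shift every letter 10 places backward in the alphabet (wrapping around).
Starting from "unravel": after the first operation, "ulnerva"; after the second, "kbduhlq".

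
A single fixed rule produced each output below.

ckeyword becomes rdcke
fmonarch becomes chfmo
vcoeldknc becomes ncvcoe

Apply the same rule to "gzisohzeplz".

Each output is the input with this applied: move the last 2 characters to the front (rotate right by 2), then delete the last 3 characters.
For "gzisohzeplz", step one produces "lzgzisohzep"; step two turns that into "lzgzisoh".

lzgzisoh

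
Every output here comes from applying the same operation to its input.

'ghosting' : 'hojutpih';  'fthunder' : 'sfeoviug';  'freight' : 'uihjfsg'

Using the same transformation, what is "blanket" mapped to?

uflobmc

Looking at the pairs, the operation is to shift every letter 1 place forward in the alphabet (wrapping around), then reverse the string.
"blanket" → "cmbolfu" → "uflobmc".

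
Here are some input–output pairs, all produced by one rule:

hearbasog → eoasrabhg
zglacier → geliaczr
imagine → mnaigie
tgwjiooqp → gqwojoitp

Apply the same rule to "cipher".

iephcr

Each output is the input with this applied: take characters alternately from the front and the back (1st, last, 2nd, 2nd-last, ...), then move the first 2 characters to the end (rotate left by 2).
Applying that to "cipher" gives "iephcr".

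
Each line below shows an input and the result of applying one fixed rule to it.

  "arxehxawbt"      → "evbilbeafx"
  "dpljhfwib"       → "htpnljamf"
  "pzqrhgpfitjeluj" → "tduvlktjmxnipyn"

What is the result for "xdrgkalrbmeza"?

bhvkoepvfqide

What's happening: shift every letter 4 places forward in the alphabet (wrapping around).
On "xdrgkalrbmeza" that produces "bhvkoepvfqide".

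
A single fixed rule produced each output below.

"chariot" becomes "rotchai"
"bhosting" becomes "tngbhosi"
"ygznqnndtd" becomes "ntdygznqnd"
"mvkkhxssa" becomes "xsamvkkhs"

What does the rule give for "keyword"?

What's happening: move the last 3 characters to the front (rotate right by 3), then swap the first and last characters.
Starting from "keyword": after the first operation, "ordkeyw"; after the second, "wrdkeyo".
(Check on "ygznqnndtd": → "dtdygznqnn" → "ntdygznqnd" ✓)

wrdkeyo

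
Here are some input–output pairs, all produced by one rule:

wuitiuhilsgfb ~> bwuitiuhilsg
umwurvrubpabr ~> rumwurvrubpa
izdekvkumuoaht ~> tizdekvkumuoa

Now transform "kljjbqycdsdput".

tkljjbqycdsdp

In each case the input is transformed by: move the last 2 characters to the front (rotate right by 2), then delete the first character.
"kljjbqycdsdput" → "utkljjbqycdsdp" → "tkljjbqycdsdp".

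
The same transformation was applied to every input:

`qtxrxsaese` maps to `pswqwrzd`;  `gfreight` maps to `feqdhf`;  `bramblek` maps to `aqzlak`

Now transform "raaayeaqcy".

Each output is the input with this applied: shift every letter 1 place backward in the alphabet (wrapping around), then delete the last 2 characters.
Applying that to "raaayeaqcy" gives "qzzzxdzp".

qzzzxdzp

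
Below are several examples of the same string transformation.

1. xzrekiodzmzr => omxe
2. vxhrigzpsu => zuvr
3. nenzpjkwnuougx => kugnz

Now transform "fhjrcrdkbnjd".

What's happening: keep one character in every 3, starting at position 1 (positions 1st, 4th, 7th, ...), then move the first 2 characters to the end (rotate left by 2).
On "fhjrcrdkbnjd": the first step gives "frdn", and the second then gives "dnfr".

dnfr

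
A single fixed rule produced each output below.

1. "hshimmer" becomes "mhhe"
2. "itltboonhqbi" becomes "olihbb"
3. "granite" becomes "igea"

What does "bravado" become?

obaa

The pattern: keep every other character starting from the first (positions 1st, 3rd, 5th, ...), then sort the characters into reverse alphabetical order.
"bravado" → "baao" → "obaa".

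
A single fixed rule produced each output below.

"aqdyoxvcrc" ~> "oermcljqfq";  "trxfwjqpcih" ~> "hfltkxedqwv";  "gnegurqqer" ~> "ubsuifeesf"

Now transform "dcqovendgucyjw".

rqecjsbruiqmxk

In each case the input is transformed by: shift every letter 12 places backward in the alphabet (wrapping around).
For "dcqovendgucyjw" the result is "rqecjsbruiqmxk".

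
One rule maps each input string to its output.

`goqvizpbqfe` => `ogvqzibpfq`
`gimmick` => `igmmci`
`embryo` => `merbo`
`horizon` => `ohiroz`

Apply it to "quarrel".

uqraer

Looking at the pairs, the operation is to swap each adjacent pair of characters (1↔2, 3↔4, ...), then delete the last character.
Working it through for "quarrel": intermediate "uqraerl", final "uqraer".
(Check on "horizon": → "ohirozn" → "ohiroz" ✓)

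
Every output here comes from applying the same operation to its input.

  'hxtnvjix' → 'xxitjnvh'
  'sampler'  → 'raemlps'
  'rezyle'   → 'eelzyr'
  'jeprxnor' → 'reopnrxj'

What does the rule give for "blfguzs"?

In each case the input is transformed by: take characters alternately from the front and the back (1st, last, 2nd, 2nd-last, ...), then move the first character to the end.
"blfguzs" → "bslzfug" → "slzfugb".

slzfugb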